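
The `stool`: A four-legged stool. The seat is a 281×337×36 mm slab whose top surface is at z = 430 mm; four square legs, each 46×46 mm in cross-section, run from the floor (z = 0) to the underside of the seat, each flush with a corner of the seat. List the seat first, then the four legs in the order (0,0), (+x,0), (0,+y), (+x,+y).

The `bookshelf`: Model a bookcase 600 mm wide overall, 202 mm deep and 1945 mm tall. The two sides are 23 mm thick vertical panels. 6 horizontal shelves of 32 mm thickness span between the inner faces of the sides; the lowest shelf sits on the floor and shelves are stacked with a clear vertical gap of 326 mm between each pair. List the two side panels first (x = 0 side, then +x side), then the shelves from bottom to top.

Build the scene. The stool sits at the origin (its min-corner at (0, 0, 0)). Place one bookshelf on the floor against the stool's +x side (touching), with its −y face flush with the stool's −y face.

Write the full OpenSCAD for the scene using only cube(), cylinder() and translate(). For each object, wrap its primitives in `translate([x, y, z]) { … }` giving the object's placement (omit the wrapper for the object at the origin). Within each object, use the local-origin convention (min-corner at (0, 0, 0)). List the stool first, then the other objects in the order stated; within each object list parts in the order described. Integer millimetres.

translate([0, 0, 394]) cube([281, 337, 36]);
cube([46, 46, 394]);
translate([235, 0, 0]) cube([46, 46, 394]);
translate([0, 291, 0]) cube([46, 46, 394]);
translate([235, 291, 0]) cube([46, 46, 394]);
translate([281, 0, 0]) {
  cube([23, 202, 1945]);
  translate([577, 0, 0]) cube([23, 202, 1945]);
  translate([23, 0, 0]) cube([554, 202, 32]);
  translate([23, 0, 358]) cube([554, 202, 32]);
  translate([23, 0, 716]) cube([554, 202, 32]);
  translate([23, 0, 1074]) cube([554, 202, 32]);
  translate([23, 0, 1432]) cube([554, 202, 32]);
  translate([23, 0, 1790]) cube([554, 202, 32]);
}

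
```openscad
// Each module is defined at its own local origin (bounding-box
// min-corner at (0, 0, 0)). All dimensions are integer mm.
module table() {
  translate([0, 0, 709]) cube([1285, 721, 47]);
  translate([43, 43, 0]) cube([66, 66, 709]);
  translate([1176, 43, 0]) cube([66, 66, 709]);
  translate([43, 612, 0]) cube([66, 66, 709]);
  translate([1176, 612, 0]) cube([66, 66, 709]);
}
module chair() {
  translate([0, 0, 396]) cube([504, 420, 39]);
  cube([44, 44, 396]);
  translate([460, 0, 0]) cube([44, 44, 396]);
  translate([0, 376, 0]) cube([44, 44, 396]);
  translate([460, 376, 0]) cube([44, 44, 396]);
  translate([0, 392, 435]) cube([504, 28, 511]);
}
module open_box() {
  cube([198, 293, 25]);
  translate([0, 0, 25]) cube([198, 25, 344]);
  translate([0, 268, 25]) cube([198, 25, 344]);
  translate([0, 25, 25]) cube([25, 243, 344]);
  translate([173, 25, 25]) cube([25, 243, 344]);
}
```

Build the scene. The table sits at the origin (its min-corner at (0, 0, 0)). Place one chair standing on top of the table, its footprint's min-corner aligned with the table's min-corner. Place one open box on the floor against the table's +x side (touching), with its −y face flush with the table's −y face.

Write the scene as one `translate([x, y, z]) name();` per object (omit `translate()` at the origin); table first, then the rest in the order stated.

table();
translate([0, 0, 756]) chair();
translate([1285, 0, 0]) open_box();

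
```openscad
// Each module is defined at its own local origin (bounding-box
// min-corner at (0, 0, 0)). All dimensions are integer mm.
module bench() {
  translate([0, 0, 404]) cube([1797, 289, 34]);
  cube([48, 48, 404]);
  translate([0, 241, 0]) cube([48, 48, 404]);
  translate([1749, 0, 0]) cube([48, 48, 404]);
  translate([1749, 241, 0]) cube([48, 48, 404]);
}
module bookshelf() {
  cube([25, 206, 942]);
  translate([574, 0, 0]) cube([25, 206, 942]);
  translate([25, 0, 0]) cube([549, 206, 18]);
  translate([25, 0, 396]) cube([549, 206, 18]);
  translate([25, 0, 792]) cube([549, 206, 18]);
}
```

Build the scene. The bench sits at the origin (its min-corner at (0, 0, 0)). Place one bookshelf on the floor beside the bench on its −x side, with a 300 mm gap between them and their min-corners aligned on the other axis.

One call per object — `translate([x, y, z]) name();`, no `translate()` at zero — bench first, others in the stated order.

bench();
translate([-899, 0, 0]) bookshelf();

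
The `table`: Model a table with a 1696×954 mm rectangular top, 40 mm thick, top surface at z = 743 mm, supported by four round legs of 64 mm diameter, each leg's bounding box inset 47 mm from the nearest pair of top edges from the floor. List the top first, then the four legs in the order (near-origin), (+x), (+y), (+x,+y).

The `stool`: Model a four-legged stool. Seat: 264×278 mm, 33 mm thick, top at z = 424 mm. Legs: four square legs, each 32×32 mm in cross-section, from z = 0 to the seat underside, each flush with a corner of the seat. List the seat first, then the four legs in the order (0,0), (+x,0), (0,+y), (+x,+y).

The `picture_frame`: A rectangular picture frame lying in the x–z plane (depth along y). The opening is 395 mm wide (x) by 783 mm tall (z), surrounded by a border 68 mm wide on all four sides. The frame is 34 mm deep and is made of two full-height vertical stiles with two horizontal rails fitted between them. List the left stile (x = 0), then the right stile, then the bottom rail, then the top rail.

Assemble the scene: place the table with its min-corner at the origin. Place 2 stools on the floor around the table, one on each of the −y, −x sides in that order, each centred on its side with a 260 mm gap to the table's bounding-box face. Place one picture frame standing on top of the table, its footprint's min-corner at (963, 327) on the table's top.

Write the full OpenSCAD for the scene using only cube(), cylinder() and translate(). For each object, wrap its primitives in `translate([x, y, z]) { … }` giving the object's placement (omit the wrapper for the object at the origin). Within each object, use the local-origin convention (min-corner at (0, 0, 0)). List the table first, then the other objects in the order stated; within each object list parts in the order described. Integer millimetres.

translate([0, 0, 703]) cube([1696, 954, 40]);
translate([79, 79, 0]) cylinder(h = 703, r = 32);
translate([1617, 79, 0]) cylinder(h = 703, r = 32);
translate([79, 875, 0]) cylinder(h = 703, r = 32);
translate([1617, 875, 0]) cylinder(h = 703, r = 32);
translate([716, -538, 0]) {
  translate([0, 0, 391]) cube([264, 278, 33]);
  cube([32, 32, 391]);
  translate([232, 0, 0]) cube([32, 32, 391]);
  translate([0, 246, 0]) cube([32, 32, 391]);
  translate([232, 246, 0]) cube([32, 32, 391]);
}
translate([-524, 338, 0]) {
  translate([0, 0, 391]) cube([264, 278, 33]);
  cube([32, 32, 391]);
  translate([232, 0, 0]) cube([32, 32, 391]);
  translate([0, 246, 0]) cube([32, 32, 391]);
  translate([232, 246, 0]) cube([32, 32, 391]);
}
translate([963, 327, 743]) {
  cube([68, 34, 919]);
  translate([463, 0, 0]) cube([68, 34, 919]);
  translate([68, 0, 0]) cube([395, 34, 68]);
  translate([68, 0, 851]) cube([395, 34, 68]);
}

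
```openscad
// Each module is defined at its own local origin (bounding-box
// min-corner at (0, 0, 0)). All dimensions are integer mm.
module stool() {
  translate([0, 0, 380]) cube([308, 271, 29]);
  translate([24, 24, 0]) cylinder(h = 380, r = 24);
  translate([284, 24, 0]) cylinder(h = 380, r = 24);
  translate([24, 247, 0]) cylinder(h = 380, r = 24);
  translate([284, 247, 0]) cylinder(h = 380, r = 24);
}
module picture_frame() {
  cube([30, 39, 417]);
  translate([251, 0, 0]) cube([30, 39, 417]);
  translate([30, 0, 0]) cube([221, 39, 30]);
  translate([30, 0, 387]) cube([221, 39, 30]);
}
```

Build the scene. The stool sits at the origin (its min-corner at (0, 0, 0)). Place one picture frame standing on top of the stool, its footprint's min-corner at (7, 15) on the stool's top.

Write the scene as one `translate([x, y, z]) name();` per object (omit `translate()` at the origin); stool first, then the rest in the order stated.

stool();
translate([7, 15, 409]) picture_frame();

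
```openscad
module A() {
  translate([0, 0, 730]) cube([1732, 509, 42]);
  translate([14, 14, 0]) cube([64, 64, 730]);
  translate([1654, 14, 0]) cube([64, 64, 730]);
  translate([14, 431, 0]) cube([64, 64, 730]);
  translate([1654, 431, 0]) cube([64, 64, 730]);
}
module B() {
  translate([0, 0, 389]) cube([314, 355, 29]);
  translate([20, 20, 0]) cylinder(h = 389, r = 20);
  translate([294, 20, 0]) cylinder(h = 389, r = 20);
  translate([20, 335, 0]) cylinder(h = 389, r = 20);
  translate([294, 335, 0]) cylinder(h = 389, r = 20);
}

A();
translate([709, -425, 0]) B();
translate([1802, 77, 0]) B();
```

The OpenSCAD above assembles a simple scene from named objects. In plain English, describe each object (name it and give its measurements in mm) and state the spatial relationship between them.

A is a table: top 1732 mm (x) × 509 mm (y), 42 mm thick, upper face at z = 772 mm, on four 64×64 mm square legs, each inset 14 mm from the nearest pair of top edges, running from z = 0 to the bottom of the top.

B is a four-legged stool. The seat is a 314×355×29 mm slab whose top surface is at z = 418 mm; four round legs, each 40 mm in diameter, run from the floor (z = 0) to the underside of the seat, each leg's axis is inset half a diameter from the nearest pair of seat edges (so the leg's bounding box is flush with the corner).

Two stools sit around the table at the −y, +x sides.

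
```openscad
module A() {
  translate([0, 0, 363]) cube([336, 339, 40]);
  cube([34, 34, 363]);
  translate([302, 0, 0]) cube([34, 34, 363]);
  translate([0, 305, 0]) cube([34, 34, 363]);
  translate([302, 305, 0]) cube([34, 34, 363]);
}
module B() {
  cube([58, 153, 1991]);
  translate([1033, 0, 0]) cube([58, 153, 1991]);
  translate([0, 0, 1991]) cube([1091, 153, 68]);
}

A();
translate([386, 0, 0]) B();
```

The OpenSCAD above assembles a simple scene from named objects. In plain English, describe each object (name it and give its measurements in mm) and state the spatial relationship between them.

A is a four-legged stool. The seat is a 336×339×40 mm slab whose top surface is at z = 403 mm; four square legs, each 34×34 mm in cross-section, run from the floor (z = 0) to the underside of the seat, each flush with a corner of the seat.

B is a door frame. The clear opening is 975 mm wide and 1991 mm high. Two 58 mm wide jambs, 153 mm deep, stand either side of the opening from the floor to the top of the opening. A 68 mm thick head sits across the top of both jambs, spanning the full outside width of the frame.

The door frame is on the floor beside the stool on its +x side.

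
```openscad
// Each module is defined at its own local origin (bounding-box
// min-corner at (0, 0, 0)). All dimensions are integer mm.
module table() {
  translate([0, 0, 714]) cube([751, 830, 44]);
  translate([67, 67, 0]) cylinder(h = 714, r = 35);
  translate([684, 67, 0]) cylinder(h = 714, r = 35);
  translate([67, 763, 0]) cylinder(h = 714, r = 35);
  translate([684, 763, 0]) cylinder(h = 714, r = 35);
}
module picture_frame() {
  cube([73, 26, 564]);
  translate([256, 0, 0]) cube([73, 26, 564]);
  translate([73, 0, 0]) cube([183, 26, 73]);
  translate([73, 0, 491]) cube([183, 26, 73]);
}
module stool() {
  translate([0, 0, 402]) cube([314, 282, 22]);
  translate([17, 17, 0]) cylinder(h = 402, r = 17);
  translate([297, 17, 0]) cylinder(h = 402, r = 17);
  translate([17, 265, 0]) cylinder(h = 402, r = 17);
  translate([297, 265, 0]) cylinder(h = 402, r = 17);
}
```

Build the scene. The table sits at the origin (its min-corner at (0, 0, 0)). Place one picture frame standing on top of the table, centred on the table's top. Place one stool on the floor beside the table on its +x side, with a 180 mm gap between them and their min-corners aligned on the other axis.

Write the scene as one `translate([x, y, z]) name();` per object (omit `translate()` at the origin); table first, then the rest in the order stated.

table();
translate([211, 402, 758]) picture_frame();
translate([931, 0, 0]) stool();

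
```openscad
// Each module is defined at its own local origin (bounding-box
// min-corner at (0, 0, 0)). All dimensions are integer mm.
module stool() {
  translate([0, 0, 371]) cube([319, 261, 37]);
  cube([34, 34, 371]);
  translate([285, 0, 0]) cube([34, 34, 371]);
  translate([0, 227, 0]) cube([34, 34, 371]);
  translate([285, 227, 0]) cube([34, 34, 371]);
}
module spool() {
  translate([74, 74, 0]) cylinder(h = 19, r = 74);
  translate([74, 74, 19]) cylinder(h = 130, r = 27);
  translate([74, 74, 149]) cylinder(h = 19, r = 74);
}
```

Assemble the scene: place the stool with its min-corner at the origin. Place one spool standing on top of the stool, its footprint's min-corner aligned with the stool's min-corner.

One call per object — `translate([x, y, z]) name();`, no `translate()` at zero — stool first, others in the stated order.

stool();
translate([0, 0, 408]) spool();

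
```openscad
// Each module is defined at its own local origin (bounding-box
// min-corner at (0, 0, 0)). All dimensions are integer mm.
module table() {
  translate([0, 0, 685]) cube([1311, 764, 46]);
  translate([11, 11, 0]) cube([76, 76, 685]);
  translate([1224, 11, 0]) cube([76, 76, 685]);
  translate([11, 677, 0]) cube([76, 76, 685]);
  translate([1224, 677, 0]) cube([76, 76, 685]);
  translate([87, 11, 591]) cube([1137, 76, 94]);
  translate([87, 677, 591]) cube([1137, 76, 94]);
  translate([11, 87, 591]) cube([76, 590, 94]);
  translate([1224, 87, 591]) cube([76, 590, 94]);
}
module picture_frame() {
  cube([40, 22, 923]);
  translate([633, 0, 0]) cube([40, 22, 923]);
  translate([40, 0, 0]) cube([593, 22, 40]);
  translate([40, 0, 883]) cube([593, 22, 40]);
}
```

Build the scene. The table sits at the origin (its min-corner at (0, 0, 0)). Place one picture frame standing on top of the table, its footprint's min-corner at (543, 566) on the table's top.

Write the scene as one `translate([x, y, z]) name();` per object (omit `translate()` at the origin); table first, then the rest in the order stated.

table();
translate([543, 566, 731]) picture_frame();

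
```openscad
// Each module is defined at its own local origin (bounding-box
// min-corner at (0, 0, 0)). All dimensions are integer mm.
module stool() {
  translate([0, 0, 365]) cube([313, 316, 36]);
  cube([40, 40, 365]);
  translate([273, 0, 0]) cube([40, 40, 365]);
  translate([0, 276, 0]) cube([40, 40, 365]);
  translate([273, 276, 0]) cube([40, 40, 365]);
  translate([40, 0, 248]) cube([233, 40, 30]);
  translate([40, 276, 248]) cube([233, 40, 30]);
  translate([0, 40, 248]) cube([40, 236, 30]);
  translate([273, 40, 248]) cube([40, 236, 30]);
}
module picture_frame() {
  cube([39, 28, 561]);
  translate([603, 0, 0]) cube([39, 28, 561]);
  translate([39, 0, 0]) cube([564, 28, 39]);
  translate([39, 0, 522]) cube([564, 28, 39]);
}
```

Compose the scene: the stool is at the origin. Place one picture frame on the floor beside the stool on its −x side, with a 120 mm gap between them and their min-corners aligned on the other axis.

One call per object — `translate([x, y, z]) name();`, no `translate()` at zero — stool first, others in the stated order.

stool();
translate([-762, 0, 0]) picture_frame();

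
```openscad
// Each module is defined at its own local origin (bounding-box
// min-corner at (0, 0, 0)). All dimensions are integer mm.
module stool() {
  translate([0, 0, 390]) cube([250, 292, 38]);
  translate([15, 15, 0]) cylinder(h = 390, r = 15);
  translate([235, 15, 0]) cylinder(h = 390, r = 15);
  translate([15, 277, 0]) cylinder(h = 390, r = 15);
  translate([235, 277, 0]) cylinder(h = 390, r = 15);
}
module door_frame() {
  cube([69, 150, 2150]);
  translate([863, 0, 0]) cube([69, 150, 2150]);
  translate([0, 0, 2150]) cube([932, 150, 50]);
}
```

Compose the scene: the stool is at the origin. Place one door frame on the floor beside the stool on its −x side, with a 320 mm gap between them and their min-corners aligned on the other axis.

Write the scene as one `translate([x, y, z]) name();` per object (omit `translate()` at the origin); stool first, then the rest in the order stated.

stool();
translate([-1252, 0, 0]) door_frame();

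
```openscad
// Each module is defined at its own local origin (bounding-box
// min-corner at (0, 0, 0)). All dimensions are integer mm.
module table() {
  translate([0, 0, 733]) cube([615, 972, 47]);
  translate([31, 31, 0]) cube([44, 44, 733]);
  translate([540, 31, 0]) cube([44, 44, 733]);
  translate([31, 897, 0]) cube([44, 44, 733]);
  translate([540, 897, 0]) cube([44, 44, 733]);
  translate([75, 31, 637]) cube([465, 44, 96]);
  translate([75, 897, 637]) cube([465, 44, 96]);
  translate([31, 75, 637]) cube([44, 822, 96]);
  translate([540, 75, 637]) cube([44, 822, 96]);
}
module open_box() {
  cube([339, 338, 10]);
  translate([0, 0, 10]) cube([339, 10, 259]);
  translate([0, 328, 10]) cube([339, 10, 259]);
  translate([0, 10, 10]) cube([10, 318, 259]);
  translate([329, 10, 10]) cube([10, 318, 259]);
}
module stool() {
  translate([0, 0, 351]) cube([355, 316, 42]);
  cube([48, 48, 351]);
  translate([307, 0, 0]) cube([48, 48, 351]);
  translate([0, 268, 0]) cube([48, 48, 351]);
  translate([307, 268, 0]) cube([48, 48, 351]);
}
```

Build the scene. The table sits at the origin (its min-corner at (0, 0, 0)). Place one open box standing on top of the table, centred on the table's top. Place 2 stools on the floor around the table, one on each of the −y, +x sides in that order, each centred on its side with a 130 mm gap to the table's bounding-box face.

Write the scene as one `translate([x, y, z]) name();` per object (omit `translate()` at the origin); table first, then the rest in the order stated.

table();
translate([138, 317, 780]) open_box();
translate([130, -446, 0]) stool();
translate([745, 328, 0]) stool();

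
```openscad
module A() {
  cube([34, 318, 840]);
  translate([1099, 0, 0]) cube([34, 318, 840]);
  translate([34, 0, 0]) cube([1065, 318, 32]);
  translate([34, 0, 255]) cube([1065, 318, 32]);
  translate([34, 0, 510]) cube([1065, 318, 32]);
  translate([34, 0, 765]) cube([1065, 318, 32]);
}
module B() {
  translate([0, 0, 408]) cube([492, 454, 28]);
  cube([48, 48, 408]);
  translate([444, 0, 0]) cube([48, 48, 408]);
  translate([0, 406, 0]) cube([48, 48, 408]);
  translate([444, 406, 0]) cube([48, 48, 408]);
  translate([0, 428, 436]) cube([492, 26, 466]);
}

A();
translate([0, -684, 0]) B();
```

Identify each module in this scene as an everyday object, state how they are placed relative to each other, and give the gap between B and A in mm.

The chair's nearest face is 230 mm from the bookshelf's −y face.

A is a bookshelf. B is a chair. The chair is on the floor beside the bookshelf on its −y side. The gap between the chair and the bookshelf is 230 mm.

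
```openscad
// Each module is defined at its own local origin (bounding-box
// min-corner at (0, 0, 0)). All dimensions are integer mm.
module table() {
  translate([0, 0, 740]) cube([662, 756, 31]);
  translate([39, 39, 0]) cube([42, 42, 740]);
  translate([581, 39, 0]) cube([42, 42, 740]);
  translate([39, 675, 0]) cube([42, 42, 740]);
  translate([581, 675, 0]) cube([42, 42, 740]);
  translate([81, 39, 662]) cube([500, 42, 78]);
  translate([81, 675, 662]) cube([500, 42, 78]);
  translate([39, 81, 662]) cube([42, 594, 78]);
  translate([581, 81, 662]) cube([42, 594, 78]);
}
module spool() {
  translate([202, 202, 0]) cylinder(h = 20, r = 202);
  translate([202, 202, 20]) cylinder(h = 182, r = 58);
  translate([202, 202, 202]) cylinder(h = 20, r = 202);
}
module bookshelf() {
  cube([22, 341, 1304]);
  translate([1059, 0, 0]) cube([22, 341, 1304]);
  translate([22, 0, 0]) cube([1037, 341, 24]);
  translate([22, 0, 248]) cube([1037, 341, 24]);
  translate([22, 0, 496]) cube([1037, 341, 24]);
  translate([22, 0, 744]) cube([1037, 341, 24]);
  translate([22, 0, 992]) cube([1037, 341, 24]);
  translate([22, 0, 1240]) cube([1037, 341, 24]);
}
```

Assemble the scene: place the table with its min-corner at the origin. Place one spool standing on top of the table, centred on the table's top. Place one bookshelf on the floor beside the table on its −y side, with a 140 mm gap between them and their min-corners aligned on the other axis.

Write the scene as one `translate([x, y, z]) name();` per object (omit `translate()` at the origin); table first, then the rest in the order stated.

table();
translate([129, 176, 771]) spool();
translate([0, -481, 0]) bookshelf();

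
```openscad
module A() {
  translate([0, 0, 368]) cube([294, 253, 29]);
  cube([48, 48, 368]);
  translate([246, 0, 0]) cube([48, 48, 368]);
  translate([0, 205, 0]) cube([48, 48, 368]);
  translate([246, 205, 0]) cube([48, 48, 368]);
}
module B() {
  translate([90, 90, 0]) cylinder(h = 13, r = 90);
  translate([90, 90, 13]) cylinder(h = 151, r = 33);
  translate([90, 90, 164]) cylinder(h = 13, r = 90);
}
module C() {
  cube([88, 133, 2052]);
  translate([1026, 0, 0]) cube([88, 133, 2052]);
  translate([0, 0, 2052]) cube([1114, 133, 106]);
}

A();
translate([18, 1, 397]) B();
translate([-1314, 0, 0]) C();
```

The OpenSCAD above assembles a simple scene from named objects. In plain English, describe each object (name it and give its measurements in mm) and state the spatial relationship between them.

A is a four-legged stool. The seat is 294×253 mm, 29 mm thick, top at z = 397 mm. It stands on four square legs, each 48×48 mm in cross-section, from z = 0 to the seat underside, each flush with a corner of the seat.

B is a spool: two coaxial disc flanges of radius 90 mm and thickness 13 mm, joined by a core cylinder of radius 33 mm and height 151 mm. The lower flange rests on z = 0 and the three cylinders share a vertical axis.

C is a door frame. The clear opening is 938 mm wide and 2052 mm high. Two 88 mm wide jambs, 133 mm deep, stand either side of the opening from the floor to the top of the opening. A 106 mm thick head sits across the top of both jambs, spanning the full outside width of the frame.

The spool is on top of the stool. The door frame is on the floor beside the stool on its −x side.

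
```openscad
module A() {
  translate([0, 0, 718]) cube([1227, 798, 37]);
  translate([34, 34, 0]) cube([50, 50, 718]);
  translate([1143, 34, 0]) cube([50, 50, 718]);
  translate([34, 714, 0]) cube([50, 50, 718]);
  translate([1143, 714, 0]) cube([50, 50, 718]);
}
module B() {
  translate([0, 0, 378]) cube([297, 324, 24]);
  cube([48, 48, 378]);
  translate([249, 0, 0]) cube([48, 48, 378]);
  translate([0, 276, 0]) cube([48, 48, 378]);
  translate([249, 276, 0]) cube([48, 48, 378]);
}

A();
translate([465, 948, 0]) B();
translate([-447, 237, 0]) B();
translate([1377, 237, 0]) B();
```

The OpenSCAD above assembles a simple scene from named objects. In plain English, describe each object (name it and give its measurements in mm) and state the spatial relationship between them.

A is a table: top 1227 mm (x) × 798 mm (y), 37 mm thick, upper face at z = 755 mm, on four 50×50 mm square legs, each inset 34 mm from the nearest pair of top edges, running from z = 0 to the bottom of the top.

B is a four-legged stool. The seat is a 297×324×24 mm slab whose top surface is at z = 402 mm; four square legs, each 48×48 mm in cross-section, run from the floor (z = 0) to the underside of the seat, each flush with a corner of the seat.

Three stools sit around the table at the +y, −x, +x sides.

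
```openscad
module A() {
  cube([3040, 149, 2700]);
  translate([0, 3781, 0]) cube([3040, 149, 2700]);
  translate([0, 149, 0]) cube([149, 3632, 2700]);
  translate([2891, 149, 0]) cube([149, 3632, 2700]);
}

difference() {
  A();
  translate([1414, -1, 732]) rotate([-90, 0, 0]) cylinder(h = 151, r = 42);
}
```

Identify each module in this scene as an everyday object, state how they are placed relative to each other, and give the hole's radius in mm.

The subtracted cylinder has r = 42 mm.

A is a house frame. The house frame has a circular hole through its front wall. The hole's radius is 42 mm.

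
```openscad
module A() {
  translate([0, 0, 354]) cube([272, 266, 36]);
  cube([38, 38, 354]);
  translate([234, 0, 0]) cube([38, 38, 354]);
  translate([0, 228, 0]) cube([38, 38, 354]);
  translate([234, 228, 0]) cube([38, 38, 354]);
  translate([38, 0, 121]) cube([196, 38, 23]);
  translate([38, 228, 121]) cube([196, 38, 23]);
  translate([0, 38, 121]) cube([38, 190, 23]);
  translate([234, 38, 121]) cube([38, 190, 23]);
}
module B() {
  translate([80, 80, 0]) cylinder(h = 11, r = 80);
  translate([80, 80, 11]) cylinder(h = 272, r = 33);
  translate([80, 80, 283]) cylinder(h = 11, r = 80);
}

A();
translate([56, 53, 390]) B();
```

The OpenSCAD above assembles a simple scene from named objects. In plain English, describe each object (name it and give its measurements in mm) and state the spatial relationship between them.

A is a simple wooden stool: a rectangular seat 272 mm (x) by 266 mm (y), 36 mm thick, top face at z = 390 mm, on four square legs, each 38×38 mm in cross-section. The legs rest on z = 0, each flush with a corner of the seat. Four stretchers, 38 mm wide and 23 mm tall, connect adjacent legs with their undersides at z = 121 mm, each running between the inner faces of the legs it joins and aligned with the legs' outer faces on the other axis.

B is a spool: two coaxial disc flanges of radius 80 mm and thickness 11 mm, joined by a core cylinder of radius 33 mm and height 272 mm. The lower flange rests on z = 0 and the three cylinders share a vertical axis.

The spool is on top of the stool, centred.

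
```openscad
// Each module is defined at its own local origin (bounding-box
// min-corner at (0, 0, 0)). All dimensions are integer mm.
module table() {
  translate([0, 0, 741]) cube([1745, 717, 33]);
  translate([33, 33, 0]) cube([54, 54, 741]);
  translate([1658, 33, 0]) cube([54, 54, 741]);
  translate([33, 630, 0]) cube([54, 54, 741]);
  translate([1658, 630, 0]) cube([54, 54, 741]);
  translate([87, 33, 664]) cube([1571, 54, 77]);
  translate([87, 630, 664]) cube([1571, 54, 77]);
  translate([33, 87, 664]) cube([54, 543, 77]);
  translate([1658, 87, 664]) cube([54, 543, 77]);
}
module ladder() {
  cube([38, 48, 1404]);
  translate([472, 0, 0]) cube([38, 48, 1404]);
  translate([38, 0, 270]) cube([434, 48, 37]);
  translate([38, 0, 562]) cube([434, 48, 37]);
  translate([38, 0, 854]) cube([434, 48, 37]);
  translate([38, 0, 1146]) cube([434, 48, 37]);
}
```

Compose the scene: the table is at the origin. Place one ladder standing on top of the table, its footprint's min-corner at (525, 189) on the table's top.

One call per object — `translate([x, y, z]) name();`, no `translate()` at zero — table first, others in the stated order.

table();
translate([525, 189, 774]) ladder();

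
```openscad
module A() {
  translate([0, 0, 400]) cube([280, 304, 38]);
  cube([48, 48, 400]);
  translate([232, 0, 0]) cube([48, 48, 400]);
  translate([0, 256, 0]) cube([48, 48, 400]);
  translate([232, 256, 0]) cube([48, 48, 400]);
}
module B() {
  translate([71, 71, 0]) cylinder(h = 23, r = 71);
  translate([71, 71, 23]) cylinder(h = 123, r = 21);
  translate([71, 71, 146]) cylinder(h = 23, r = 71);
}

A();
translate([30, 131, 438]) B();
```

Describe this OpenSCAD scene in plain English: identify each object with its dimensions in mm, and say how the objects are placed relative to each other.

A is a four-legged stool. The seat is a 280×304×38 mm slab whose top surface is at z = 438 mm; four square legs, each 48×48 mm in cross-section, run from the floor (z = 0) to the underside of the seat, each flush with a corner of the seat.

B is a spool: two coaxial disc flanges of radius 71 mm and thickness 23 mm, joined by a core cylinder of radius 21 mm and height 123 mm. The lower flange rests on z = 0 and the three cylinders share a vertical axis.

The spool is on top of the stool.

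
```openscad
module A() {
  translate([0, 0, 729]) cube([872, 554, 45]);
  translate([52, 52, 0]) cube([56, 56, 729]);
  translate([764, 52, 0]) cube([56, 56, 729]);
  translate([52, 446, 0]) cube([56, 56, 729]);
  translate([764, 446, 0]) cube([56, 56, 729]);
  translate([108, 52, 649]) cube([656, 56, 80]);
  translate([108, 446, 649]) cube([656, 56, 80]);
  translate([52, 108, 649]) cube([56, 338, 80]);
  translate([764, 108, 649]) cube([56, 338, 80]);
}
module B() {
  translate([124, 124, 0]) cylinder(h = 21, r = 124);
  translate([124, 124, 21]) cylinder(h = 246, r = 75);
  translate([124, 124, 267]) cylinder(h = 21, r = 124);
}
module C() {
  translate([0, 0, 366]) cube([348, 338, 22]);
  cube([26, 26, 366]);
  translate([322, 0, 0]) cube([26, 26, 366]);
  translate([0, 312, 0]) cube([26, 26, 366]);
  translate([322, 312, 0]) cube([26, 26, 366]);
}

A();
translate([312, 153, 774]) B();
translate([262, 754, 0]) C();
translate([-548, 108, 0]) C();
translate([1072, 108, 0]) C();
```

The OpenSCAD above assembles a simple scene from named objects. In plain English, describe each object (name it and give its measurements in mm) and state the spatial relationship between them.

A is a table: top 872 mm (x) × 554 mm (y), 45 mm thick, upper face at z = 774 mm, on four 56×56 mm square legs, each inset 52 mm from the nearest pair of top edges, running from z = 0 to the bottom of the top. Four apron rails, 56 mm thick and 80 mm tall, run between adjacent legs with their top edges flush with the underside of the top and their outer faces flush with the legs' outer faces.

B is a spool: two coaxial disc flanges of radius 124 mm and thickness 21 mm, joined by a core cylinder of radius 75 mm and height 246 mm. The lower flange rests on z = 0 and the three cylinders share a vertical axis.

C is a simple wooden stool: a rectangular seat 348 mm (x) by 338 mm (y), 22 mm thick, top face at z = 388 mm, on four square legs, each 26×26 mm in cross-section. The legs rest on z = 0, each flush with a corner of the seat.

The spool is on top of the table, centred. Three stools sit around the table at the +y, −x, +x sides.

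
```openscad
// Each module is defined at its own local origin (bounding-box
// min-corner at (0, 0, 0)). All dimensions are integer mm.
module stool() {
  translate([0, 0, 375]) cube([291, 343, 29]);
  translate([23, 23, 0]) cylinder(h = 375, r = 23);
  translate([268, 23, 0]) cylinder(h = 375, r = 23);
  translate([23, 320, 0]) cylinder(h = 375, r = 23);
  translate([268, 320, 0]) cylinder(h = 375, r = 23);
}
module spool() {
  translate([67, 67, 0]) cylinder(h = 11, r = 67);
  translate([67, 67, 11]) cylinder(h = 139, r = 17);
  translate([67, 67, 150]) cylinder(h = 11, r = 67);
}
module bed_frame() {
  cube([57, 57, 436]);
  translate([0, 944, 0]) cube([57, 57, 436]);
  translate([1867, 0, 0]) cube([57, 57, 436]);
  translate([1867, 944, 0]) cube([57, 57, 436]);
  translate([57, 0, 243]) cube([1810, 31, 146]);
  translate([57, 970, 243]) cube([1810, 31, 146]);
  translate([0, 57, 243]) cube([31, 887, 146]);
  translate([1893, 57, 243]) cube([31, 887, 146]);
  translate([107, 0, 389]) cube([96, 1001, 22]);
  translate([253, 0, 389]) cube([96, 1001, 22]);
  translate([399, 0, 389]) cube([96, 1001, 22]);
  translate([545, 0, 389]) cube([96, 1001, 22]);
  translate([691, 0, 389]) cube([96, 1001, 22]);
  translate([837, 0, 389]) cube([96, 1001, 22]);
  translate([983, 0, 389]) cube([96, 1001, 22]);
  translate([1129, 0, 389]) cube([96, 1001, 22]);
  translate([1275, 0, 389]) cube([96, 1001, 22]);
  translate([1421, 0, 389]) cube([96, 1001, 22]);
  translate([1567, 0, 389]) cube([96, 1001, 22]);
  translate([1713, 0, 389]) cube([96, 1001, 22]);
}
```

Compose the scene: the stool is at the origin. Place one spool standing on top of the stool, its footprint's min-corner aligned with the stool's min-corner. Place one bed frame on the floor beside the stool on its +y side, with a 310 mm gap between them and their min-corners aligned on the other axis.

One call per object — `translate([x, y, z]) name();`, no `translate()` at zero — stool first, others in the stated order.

stool();
translate([0, 0, 404]) spool();
translate([0, 653, 0]) bed_frame();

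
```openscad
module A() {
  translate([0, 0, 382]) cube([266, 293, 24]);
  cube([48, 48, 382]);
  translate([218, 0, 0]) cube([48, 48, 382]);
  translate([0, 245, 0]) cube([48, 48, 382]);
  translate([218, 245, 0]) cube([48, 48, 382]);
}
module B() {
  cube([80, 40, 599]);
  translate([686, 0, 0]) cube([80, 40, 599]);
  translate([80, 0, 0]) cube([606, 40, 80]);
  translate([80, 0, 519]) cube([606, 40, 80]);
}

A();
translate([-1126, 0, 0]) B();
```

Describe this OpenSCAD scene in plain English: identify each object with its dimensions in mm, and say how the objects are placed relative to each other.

A is a four-legged stool. The seat is a 266×293×24 mm slab whose top surface is at z = 406 mm; four square legs, each 48×48 mm in cross-section, run from the floor (z = 0) to the underside of the seat, each flush with a corner of the seat.

B is a picture frame with a 606×439 mm rectangular opening (x by z) and a uniform 80 mm border on every side. Frame depth is 40 mm along y. It is built from two vertical stiles running the full outside height and two horizontal rails spanning the gap between the stiles.

The picture frame is on the floor beside the stool on its −x side.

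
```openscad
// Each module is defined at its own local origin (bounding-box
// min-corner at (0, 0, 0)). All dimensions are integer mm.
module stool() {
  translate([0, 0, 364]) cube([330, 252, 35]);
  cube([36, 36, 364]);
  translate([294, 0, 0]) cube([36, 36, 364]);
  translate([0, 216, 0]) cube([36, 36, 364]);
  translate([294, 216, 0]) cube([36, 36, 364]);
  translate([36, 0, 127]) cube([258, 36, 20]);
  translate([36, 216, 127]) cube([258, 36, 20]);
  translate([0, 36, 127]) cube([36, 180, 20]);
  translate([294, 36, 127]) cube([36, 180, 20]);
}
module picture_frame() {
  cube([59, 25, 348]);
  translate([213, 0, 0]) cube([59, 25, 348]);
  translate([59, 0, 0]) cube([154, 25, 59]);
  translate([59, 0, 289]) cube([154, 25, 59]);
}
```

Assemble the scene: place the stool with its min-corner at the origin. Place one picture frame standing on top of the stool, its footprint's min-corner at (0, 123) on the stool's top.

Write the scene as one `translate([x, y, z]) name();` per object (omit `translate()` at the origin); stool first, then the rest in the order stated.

stool();
translate([0, 123, 399]) picture_frame();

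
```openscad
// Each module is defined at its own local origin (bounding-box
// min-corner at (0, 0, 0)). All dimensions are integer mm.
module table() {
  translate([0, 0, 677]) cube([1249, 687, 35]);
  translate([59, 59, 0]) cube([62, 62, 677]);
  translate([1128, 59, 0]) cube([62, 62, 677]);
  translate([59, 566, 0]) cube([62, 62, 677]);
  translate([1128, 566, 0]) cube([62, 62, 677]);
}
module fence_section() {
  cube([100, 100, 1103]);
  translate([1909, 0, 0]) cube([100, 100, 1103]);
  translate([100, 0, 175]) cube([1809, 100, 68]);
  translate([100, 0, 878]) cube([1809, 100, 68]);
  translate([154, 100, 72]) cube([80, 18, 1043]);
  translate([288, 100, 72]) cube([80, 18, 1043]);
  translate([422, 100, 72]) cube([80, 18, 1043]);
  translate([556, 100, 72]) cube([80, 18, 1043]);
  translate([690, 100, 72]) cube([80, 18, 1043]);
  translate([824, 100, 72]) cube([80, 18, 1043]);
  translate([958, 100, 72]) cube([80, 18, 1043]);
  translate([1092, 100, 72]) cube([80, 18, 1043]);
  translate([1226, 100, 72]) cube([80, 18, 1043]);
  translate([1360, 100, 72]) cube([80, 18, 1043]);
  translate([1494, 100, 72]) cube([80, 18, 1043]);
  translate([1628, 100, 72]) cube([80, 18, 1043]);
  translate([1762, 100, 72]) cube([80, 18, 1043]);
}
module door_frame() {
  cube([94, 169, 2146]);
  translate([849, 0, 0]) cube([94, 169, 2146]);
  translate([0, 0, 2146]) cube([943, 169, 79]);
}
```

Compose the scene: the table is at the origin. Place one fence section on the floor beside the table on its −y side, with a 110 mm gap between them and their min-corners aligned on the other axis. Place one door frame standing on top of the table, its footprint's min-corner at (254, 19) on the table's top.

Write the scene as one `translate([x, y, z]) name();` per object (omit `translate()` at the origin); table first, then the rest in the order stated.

table();
translate([0, -228, 0]) fence_section();
translate([254, 19, 712]) door_frame();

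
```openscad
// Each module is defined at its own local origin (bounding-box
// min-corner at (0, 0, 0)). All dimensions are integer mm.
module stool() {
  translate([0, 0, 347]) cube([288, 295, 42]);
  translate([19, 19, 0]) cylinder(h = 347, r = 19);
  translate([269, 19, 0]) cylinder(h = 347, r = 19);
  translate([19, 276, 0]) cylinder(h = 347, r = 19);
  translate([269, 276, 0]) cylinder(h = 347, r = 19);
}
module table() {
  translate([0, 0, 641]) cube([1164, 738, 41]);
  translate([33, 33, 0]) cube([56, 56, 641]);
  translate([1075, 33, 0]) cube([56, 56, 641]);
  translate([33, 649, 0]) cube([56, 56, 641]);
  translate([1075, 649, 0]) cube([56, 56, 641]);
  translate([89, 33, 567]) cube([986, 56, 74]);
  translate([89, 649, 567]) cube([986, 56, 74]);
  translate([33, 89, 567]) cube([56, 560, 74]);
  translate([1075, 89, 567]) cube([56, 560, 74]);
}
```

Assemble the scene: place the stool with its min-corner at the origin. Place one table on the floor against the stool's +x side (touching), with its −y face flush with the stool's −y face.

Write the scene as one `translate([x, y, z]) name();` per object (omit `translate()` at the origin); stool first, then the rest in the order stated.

stool();
translate([288, 0, 0]) table();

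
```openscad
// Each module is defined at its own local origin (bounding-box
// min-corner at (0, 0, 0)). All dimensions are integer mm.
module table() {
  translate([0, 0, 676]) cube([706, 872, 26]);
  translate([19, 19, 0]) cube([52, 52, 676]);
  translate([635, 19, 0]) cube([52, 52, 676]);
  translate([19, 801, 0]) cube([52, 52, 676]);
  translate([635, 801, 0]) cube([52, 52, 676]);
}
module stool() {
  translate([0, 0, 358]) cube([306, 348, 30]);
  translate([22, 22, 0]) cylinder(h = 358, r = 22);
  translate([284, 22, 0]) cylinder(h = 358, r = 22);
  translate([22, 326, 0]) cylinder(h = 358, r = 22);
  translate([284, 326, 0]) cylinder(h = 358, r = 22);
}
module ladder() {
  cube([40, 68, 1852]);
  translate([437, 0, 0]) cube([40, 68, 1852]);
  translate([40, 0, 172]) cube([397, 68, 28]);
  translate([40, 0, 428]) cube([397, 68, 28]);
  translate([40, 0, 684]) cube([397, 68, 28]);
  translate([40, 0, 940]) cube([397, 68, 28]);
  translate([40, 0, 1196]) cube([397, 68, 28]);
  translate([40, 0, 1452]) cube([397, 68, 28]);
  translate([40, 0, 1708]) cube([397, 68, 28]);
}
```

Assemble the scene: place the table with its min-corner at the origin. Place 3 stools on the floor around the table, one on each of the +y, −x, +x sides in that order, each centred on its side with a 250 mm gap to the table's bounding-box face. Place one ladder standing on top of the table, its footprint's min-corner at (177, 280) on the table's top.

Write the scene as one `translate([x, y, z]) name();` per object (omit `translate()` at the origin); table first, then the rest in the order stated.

table();
translate([200, 1122, 0]) stool();
translate([-556, 262, 0]) stool();
translate([956, 262, 0]) stool();
translate([177, 280, 702]) ladder();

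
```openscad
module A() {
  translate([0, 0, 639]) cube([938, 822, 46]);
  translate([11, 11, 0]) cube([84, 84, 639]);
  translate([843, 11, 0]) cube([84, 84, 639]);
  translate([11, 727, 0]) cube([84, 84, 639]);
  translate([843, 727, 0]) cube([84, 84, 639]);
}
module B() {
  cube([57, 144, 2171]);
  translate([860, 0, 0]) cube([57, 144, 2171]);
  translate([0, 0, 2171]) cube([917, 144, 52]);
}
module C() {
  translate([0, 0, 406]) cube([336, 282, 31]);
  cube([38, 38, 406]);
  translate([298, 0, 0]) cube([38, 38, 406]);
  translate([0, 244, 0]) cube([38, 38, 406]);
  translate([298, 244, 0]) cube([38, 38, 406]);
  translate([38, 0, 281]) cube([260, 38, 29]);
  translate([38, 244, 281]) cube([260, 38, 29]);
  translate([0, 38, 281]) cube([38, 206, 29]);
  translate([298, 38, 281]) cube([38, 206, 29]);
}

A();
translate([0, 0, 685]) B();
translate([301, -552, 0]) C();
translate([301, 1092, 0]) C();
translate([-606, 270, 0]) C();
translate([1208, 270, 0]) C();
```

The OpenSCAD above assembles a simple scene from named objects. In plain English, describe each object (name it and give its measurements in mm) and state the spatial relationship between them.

A is a table with a 938×822 mm rectangular top, 46 mm thick, top surface at z = 685 mm, supported by four 84×84 mm square legs, each inset 11 mm from the nearest pair of top edges, running from the floor.

B is a door frame. The clear opening is 803 mm wide and 2171 mm high. Two 57 mm wide jambs, 144 mm deep, stand either side of the opening from the floor to the top of the opening. A 52 mm thick head sits across the top of both jambs, spanning the full outside width of the frame.

C is a four-legged stool. The seat is 336×282 mm, 31 mm thick, top at z = 437 mm. It stands on four square legs, each 38×38 mm in cross-section, from z = 0 to the seat underside, each flush with a corner of the seat. Four stretchers, 38 mm wide and 29 mm tall, connect adjacent legs with their undersides at z = 281 mm, each running between the inner faces of the legs it joins and aligned with the legs' outer faces on the other axis.

The door frame is on top of the table. Four stools sit around the table at the −y, +y, −x, +x sides.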